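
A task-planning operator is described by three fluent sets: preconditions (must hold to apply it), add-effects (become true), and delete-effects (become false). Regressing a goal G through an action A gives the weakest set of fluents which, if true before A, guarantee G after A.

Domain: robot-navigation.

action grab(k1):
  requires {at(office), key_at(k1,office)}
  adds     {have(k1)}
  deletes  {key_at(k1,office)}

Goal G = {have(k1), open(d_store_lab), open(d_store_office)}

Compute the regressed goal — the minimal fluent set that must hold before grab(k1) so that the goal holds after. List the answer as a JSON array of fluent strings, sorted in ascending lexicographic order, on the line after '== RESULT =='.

Regress:
  G ∩ del = {}  (empty — regression defined)
  G \ add = {have(k1), open(d_store_lab), open(d_store_office)} \ {have(k1)} = {open(d_store_lab), open(d_store_office)}
  ∪ pre   = {open(d_store_lab), open(d_store_office)} ∪ {at(office), key_at(k1,office)}
          = {at(office), key_at(k1,office), open(d_store_lab), open(d_store_office)}

== RESULT ==
["at(office)", "key_at(k1,office)", "open(d_store_lab)", "open(d_store_office)"]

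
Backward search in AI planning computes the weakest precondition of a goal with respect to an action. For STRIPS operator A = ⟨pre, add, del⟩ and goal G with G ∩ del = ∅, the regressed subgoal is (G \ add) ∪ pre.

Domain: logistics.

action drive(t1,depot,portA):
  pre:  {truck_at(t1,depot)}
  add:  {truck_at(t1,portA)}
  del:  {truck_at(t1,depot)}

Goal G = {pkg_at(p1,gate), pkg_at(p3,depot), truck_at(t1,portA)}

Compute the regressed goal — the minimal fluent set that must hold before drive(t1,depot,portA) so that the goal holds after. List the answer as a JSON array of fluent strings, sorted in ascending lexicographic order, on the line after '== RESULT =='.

Compute (G \ add) ∪ pre:
  G ∩ del = {}  (empty — regression defined)
  G \ add = {pkg_at(p1,gate), pkg_at(p3,depot), truck_at(t1,portA)} \ {truck_at(t1,portA)} = {pkg_at(p1,gate), pkg_at(p3,depot)}
  ∪ pre   = {pkg_at(p1,gate), pkg_at(p3,depot)} ∪ {truck_at(t1,depot)}
          = {pkg_at(p1,gate), pkg_at(p3,depot), truck_at(t1,depot)}

== RESULT ==
["pkg_at(p1,gate)", "pkg_at(p3,depot)", "truck_at(t1,depot)"]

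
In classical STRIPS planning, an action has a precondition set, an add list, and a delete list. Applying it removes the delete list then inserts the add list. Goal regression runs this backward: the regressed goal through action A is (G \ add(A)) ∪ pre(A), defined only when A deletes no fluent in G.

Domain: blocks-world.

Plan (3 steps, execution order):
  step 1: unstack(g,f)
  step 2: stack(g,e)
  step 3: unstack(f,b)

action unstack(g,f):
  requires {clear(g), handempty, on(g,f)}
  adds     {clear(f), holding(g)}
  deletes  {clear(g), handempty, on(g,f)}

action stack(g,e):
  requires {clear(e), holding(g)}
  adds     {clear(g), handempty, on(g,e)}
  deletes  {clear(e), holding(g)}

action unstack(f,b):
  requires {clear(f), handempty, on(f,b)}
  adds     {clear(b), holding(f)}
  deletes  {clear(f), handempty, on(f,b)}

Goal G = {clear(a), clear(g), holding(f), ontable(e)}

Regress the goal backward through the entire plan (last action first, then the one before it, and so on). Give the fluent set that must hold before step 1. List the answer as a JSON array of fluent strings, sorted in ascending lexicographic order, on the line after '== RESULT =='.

Work backward from the goal:
  through step 3 (unstack(f,b)): drop {holding(f)}, keep {clear(a), clear(g), ontable(e)}, require {clear(f), handempty, on(f,b)}
    → {clear(a), clear(f), clear(g), handempty, on(f,b), ontable(e)}
  through step 2 (stack(g,e)): drop {clear(g), handempty}, keep {clear(a), clear(f), on(f,b), ontable(e)}, require {clear(e), holding(g)}
    → {clear(a), clear(e), clear(f), holding(g), on(f,b), ontable(e)}
  through step 1 (unstack(g,f)): drop {clear(f), holding(g)}, keep {clear(a), clear(e), on(f,b), ontable(e)}, require {clear(g), handempty, on(g,f)}
    → {clear(a), clear(e), clear(g), handempty, on(f,b), on(g,f), ontable(e)}

== RESULT ==
["clear(a)", "clear(e)", "clear(g)", "handempty", "on(f,b)", "on(g,f)", "ontable(e)"]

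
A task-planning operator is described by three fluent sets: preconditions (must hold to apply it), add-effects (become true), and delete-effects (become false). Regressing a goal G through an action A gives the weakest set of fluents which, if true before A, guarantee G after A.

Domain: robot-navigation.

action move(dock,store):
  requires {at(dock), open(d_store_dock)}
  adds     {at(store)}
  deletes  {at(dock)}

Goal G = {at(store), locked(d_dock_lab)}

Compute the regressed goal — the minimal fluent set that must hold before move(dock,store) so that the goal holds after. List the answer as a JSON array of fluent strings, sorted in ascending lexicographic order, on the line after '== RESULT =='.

Regress:
  G ∩ del = {}  (empty — regression defined)
  G \ add = {at(store), locked(d_dock_lab)} \ {at(store)} = {locked(d_dock_lab)}
  ∪ pre   = {locked(d_dock_lab)} ∪ {at(dock), open(d_store_dock)}
          = {at(dock), locked(d_dock_lab), open(d_store_dock)}

== RESULT ==
["at(dock)", "locked(d_dock_lab)", "open(d_store_dock)"]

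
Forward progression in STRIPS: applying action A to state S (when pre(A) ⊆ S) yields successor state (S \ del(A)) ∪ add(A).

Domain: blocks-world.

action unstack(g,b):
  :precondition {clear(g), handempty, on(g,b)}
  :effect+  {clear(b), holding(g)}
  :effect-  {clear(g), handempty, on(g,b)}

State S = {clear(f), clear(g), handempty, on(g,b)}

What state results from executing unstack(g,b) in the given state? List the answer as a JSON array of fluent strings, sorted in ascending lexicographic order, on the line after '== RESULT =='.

Compute (S \ del) ∪ add:
  pre ⊆ S: {clear(g), handempty, on(g,b)} ⊆ S  — applicable
  S \ del = {clear(f)}
  ∪ add   = {clear(b), clear(f), holding(g)}

== RESULT ==
["clear(b)", "clear(f)", "holding(g)"]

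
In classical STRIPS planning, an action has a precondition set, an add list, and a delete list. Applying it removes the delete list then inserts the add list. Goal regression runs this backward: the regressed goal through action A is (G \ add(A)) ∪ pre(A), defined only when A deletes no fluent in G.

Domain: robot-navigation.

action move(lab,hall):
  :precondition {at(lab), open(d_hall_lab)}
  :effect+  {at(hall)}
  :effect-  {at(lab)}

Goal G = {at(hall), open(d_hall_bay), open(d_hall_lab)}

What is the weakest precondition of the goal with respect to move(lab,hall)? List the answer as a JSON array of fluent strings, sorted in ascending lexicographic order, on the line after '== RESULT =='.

Compute (G \ add) ∪ pre:
  G ∩ del = {}  (empty — regression defined)
  G \ add = {at(hall), open(d_hall_bay), open(d_hall_lab)} \ {at(hall)} = {open(d_hall_bay), open(d_hall_lab)}
  ∪ pre   = {open(d_hall_bay), open(d_hall_lab)} ∪ {at(lab), open(d_hall_lab)}
          = {at(lab), open(d_hall_bay), open(d_hall_lab)}

== RESULT ==
["at(lab)", "open(d_hall_bay)", "open(d_hall_lab)"]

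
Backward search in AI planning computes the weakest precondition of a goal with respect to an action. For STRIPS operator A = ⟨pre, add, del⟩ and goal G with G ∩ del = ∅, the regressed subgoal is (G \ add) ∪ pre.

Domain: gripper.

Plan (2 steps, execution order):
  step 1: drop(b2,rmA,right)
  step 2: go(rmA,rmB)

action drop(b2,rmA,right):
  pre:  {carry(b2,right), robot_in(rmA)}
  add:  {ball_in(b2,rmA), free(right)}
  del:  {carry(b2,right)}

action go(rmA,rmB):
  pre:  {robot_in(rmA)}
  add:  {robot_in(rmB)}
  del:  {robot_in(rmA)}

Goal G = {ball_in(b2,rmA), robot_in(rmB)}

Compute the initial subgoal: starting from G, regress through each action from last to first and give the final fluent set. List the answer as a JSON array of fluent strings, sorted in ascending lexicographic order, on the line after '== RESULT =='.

Work backward from the goal:
  through step 2 (go(rmA,rmB)): drop {robot_in(rmB)}, keep {ball_in(b2,rmA)}, require {robot_in(rmA)}
    → {ball_in(b2,rmA), robot_in(rmA)}
  through step 1 (drop(b2,rmA,right)): drop {ball_in(b2,rmA)}, keep {robot_in(rmA)}, require {carry(b2,right), robot_in(rmA)}
    → {carry(b2,right), robot_in(rmA)}

== RESULT ==
["carry(b2,right)", "robot_in(rmA)"]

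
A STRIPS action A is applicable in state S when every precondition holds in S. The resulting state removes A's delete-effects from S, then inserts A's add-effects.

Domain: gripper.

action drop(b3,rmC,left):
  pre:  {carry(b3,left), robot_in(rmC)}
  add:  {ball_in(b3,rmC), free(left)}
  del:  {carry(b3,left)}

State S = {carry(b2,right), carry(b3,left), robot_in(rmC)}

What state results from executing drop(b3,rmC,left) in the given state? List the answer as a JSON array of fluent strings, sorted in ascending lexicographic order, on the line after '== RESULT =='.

Compute (S \ del) ∪ add:
  pre ⊆ S: {carry(b3,left), robot_in(rmC)} ⊆ S  — applicable
  S \ del = {carry(b2,right), robot_in(rmC)}
  ∪ add   = {ball_in(b3,rmC), carry(b2,right), free(left), robot_in(rmC)}

== RESULT ==
["ball_in(b3,rmC)", "carry(b2,right)", "free(left)", "robot_in(rmC)"]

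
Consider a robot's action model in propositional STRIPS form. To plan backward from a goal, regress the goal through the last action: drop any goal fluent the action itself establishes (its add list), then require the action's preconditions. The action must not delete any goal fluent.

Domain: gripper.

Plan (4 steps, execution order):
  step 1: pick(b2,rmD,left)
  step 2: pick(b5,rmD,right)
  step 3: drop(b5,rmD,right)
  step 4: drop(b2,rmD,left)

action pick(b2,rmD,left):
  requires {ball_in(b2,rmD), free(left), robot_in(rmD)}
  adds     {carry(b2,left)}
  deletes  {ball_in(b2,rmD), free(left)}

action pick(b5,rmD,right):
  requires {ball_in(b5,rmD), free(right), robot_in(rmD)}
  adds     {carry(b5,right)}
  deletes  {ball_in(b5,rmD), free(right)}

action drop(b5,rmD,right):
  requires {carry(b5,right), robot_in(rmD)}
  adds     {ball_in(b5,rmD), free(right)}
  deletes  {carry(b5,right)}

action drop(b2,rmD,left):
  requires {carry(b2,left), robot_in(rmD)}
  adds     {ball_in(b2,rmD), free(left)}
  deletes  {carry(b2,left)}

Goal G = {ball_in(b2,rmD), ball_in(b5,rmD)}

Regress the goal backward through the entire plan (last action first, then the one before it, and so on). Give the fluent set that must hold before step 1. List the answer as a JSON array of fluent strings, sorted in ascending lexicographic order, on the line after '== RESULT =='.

Regress step by step:
  through step 4 (drop(b2,rmD,left)): drop {ball_in(b2,rmD)}, keep {ball_in(b5,rmD)}, require {carry(b2,left), robot_in(rmD)}
    → {ball_in(b5,rmD), carry(b2,left), robot_in(rmD)}
  through step 3 (drop(b5,rmD,right)): drop {ball_in(b5,rmD)}, keep {carry(b2,left), robot_in(rmD)}, require {carry(b5,right), robot_in(rmD)}
    → {carry(b2,left), carry(b5,right), robot_in(rmD)}
  through step 2 (pick(b5,rmD,right)): drop {carry(b5,right)}, keep {carry(b2,left), robot_in(rmD)}, require {ball_in(b5,rmD), free(right), robot_in(rmD)}
    → {ball_in(b5,rmD), carry(b2,left), free(right), robot_in(rmD)}
  through step 1 (pick(b2,rmD,left)): drop {carry(b2,left)}, keep {ball_in(b5,rmD), free(right), robot_in(rmD)}, require {ball_in(b2,rmD), free(left), robot_in(rmD)}
    → {ball_in(b2,rmD), ball_in(b5,rmD), free(left), free(right), robot_in(rmD)}

== RESULT ==
["ball_in(b2,rmD)", "ball_in(b5,rmD)", "free(left)", "free(right)", "robot_in(rmD)"]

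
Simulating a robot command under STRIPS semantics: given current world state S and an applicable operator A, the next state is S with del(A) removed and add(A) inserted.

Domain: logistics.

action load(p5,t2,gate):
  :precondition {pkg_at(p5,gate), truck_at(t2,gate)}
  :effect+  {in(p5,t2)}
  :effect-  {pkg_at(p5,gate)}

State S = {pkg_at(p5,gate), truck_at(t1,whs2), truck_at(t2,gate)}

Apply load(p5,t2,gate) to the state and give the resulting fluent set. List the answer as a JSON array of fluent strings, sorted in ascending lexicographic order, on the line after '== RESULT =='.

Progress:
  pre ⊆ S: {pkg_at(p5,gate), truck_at(t2,gate)} ⊆ S  — applicable
  S \ del = {truck_at(t1,whs2), truck_at(t2,gate)}
  ∪ add   = {in(p5,t2), truck_at(t1,whs2), truck_at(t2,gate)}

== RESULT ==
["in(p5,t2)", "truck_at(t1,whs2)", "truck_at(t2,gate)"]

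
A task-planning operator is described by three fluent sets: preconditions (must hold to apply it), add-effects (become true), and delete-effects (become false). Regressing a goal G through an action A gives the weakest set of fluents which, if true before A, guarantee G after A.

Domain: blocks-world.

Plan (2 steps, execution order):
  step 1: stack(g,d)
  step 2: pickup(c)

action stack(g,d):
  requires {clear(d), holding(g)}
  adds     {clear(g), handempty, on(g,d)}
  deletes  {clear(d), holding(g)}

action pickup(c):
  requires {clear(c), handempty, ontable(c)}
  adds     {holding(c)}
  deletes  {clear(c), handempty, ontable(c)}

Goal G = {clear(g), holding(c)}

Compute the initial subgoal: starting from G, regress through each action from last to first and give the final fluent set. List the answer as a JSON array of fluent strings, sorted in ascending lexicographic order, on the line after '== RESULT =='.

Work backward from the goal:
  through step 2 (pickup(c)): drop {holding(c)}, keep {clear(g)}, require {clear(c), handempty, ontable(c)}
    → {clear(c), clear(g), handempty, ontable(c)}
  through step 1 (stack(g,d)): drop {clear(g), handempty}, keep {clear(c), ontable(c)}, require {clear(d), holding(g)}
    → {clear(c), clear(d), holding(g), ontable(c)}

== RESULT ==
["clear(c)", "clear(d)", "holding(g)", "ontable(c)"]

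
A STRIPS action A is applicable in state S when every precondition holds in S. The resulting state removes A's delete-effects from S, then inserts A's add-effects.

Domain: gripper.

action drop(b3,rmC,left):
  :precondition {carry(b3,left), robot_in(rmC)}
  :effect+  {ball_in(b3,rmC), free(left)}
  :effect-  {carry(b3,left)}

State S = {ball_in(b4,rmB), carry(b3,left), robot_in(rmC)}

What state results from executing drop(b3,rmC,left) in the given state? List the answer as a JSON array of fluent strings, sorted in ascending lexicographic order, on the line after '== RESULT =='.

Progress:
  pre ⊆ S: {carry(b3,left), robot_in(rmC)} ⊆ S  — applicable
  S \ del = {ball_in(b4,rmB), robot_in(rmC)}
  ∪ add   = {ball_in(b3,rmC), ball_in(b4,rmB), free(left), robot_in(rmC)}

== RESULT ==
["ball_in(b3,rmC)", "ball_in(b4,rmB)", "free(left)", "robot_in(rmC)"]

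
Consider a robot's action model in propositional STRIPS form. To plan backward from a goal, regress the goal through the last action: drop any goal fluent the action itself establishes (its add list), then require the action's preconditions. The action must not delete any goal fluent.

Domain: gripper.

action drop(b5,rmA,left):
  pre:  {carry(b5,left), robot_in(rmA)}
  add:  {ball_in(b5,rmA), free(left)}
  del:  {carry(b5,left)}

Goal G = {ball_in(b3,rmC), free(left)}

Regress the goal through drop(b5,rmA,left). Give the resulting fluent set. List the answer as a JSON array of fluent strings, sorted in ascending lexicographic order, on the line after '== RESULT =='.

Compute (G \ add) ∪ pre:
  G ∩ del = {}  (empty — regression defined)
  G \ add = {ball_in(b3,rmC), free(left)} \ {ball_in(b5,rmA), free(left)} = {ball_in(b3,rmC)}
  ∪ pre   = {ball_in(b3,rmC)} ∪ {carry(b5,left), robot_in(rmA)}
          = {ball_in(b3,rmC), carry(b5,left), robot_in(rmA)}

== RESULT ==
["ball_in(b3,rmC)", "carry(b5,left)", "robot_in(rmA)"]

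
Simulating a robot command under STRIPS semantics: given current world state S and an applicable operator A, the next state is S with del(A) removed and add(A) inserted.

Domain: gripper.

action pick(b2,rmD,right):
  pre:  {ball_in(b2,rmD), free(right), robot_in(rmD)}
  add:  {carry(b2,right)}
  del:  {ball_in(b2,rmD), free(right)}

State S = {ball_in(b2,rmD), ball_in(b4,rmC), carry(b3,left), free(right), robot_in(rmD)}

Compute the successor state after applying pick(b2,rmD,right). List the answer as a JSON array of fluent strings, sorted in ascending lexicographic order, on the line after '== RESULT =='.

Progress:
  pre ⊆ S: {ball_in(b2,rmD), free(right), robot_in(rmD)} ⊆ S  — applicable
  S \ del = {ball_in(b4,rmC), carry(b3,left), robot_in(rmD)}
  ∪ add   = {ball_in(b4,rmC), carry(b2,right), carry(b3,left), robot_in(rmD)}

== RESULT ==
["ball_in(b4,rmC)", "carry(b2,right)", "carry(b3,left)", "robot_in(rmD)"]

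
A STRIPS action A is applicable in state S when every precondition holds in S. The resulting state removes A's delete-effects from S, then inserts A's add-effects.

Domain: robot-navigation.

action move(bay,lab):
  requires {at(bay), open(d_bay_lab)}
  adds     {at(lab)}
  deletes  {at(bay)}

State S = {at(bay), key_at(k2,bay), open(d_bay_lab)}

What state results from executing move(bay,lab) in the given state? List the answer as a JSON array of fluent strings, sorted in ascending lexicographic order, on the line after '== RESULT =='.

Compute (S \ del) ∪ add:
  pre ⊆ S: {at(bay), open(d_bay_lab)} ⊆ S  — applicable
  S \ del = {key_at(k2,bay), open(d_bay_lab)}
  ∪ add   = {at(lab), key_at(k2,bay), open(d_bay_lab)}

== RESULT ==
["at(lab)", "key_at(k2,bay)", "open(d_bay_lab)"]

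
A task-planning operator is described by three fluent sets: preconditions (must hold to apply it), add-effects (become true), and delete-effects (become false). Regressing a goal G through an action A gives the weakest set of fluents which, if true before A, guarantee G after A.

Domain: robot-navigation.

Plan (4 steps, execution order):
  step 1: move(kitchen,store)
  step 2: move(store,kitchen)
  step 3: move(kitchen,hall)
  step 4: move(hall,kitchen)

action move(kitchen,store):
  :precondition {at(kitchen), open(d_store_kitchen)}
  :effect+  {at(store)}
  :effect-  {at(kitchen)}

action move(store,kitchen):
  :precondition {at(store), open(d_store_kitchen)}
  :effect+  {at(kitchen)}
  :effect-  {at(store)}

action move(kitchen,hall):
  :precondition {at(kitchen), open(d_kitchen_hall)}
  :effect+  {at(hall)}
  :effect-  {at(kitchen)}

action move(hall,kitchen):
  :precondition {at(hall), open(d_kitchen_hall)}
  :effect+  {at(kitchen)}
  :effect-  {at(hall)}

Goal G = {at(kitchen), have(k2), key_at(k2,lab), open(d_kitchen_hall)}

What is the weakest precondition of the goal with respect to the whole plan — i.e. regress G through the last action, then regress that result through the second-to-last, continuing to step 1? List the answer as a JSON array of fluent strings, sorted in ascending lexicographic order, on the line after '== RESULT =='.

Work backward from the goal:
  through step 4 (move(hall,kitchen)): drop {at(kitchen)}, keep {have(k2), key_at(k2,lab), open(d_kitchen_hall)}, require {at(hall), open(d_kitchen_hall)}
    → {at(hall), have(k2), key_at(k2,lab), open(d_kitchen_hall)}
  through step 3 (move(kitchen,hall)): drop {at(hall)}, keep {have(k2), key_at(k2,lab), open(d_kitchen_hall)}, require {at(kitchen), open(d_kitchen_hall)}
    → {at(kitchen), have(k2), key_at(k2,lab), open(d_kitchen_hall)}
  through step 2 (move(store,kitchen)): drop {at(kitchen)}, keep {have(k2), key_at(k2,lab), open(d_kitchen_hall)}, require {at(store), open(d_store_kitchen)}
    → {at(store), have(k2), key_at(k2,lab), open(d_kitchen_hall), open(d_store_kitchen)}
  through step 1 (move(kitchen,store)): drop {at(store)}, keep {have(k2), key_at(k2,lab), open(d_kitchen_hall), open(d_store_kitchen)}, require {at(kitchen), open(d_store_kitchen)}
    → {at(kitchen), have(k2), key_at(k2,lab), open(d_kitchen_hall), open(d_store_kitchen)}

== RESULT ==
["at(kitchen)", "have(k2)", "key_at(k2,lab)", "open(d_kitchen_hall)", "open(d_store_kitchen)"]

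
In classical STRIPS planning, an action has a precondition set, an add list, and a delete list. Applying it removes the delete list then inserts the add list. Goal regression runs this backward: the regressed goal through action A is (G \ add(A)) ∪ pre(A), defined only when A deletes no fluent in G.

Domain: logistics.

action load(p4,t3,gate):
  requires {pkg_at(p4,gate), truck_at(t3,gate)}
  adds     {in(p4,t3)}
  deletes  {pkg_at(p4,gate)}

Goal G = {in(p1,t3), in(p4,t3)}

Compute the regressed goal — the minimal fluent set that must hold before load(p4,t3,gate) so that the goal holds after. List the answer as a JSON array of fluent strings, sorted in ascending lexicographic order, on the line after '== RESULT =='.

Compute (G \ add) ∪ pre:
  G ∩ del = {}  (empty — regression defined)
  G \ add = {in(p1,t3), in(p4,t3)} \ {in(p4,t3)} = {in(p1,t3)}
  ∪ pre   = {in(p1,t3)} ∪ {pkg_at(p4,gate), truck_at(t3,gate)}
          = {in(p1,t3), pkg_at(p4,gate), truck_at(t3,gate)}

== RESULT ==
["in(p1,t3)", "pkg_at(p4,gate)", "truck_at(t3,gate)"]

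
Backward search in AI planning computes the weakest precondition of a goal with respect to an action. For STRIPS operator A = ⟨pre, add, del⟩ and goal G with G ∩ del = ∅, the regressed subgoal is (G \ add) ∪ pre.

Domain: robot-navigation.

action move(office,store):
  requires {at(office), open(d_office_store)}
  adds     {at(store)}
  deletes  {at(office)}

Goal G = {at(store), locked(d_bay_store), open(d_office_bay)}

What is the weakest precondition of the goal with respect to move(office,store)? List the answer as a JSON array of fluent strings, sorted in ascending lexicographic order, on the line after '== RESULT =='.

Regress:
  G ∩ del = {}  (empty — regression defined)
  G \ add = {at(store), locked(d_bay_store), open(d_office_bay)} \ {at(store)} = {locked(d_bay_store), open(d_office_bay)}
  ∪ pre   = {locked(d_bay_store), open(d_office_bay)} ∪ {at(office), open(d_office_store)}
          = {at(office), locked(d_bay_store), open(d_office_bay), open(d_office_store)}

== RESULT ==
["at(office)", "locked(d_bay_store)", "open(d_office_bay)", "open(d_office_store)"]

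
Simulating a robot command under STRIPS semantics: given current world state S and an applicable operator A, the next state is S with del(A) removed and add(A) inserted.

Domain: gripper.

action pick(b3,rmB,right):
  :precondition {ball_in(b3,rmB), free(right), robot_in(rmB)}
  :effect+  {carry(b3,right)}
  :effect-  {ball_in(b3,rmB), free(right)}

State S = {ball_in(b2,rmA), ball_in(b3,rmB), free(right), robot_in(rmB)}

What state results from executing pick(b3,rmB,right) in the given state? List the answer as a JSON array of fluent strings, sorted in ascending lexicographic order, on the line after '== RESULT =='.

Compute (S \ del) ∪ add:
  pre ⊆ S: {ball_in(b3,rmB), free(right), robot_in(rmB)} ⊆ S  — applicable
  S \ del = {ball_in(b2,rmA), robot_in(rmB)}
  ∪ add   = {ball_in(b2,rmA), carry(b3,right), robot_in(rmB)}

== RESULT ==
["ball_in(b2,rmA)", "carry(b3,right)", "robot_in(rmB)"]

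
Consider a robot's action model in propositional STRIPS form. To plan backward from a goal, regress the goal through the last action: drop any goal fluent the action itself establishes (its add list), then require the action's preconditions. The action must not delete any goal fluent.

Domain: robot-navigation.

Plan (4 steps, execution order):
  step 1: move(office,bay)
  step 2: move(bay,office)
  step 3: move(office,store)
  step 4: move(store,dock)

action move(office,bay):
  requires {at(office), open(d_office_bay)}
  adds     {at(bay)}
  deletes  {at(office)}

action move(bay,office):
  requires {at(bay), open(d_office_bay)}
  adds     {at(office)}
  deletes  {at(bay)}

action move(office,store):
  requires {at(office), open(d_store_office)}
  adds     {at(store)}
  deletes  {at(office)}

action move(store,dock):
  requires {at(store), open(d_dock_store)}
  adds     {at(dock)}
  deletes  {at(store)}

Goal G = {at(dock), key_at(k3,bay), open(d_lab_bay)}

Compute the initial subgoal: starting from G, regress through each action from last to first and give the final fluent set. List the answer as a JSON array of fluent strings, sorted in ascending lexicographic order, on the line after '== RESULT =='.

Regress step by step:
  through step 4 (move(store,dock)): drop {at(dock)}, keep {key_at(k3,bay), open(d_lab_bay)}, require {at(store), open(d_dock_store)}
    → {at(store), key_at(k3,bay), open(d_dock_store), open(d_lab_bay)}
  through step 3 (move(office,store)): drop {at(store)}, keep {key_at(k3,bay), open(d_dock_store), open(d_lab_bay)}, require {at(office), open(d_store_office)}
    → {at(office), key_at(k3,bay), open(d_dock_store), open(d_lab_bay), open(d_store_office)}
  through step 2 (move(bay,office)): drop {at(office)}, keep {key_at(k3,bay), open(d_dock_store), open(d_lab_bay), open(d_store_office)}, require {at(bay), open(d_office_bay)}
    → {at(bay), key_at(k3,bay), open(d_dock_store), open(d_lab_bay), open(d_office_bay), open(d_store_office)}
  through step 1 (move(office,bay)): drop {at(bay)}, keep {key_at(k3,bay), open(d_dock_store), open(d_lab_bay), open(d_office_bay), open(d_store_office)}, require {at(office), open(d_office_bay)}
    → {at(office), key_at(k3,bay), open(d_dock_store), open(d_lab_bay), open(d_office_bay), open(d_store_office)}

== RESULT ==
["at(office)", "key_at(k3,bay)", "open(d_dock_store)", "open(d_lab_bay)", "open(d_office_bay)", "open(d_store_office)"]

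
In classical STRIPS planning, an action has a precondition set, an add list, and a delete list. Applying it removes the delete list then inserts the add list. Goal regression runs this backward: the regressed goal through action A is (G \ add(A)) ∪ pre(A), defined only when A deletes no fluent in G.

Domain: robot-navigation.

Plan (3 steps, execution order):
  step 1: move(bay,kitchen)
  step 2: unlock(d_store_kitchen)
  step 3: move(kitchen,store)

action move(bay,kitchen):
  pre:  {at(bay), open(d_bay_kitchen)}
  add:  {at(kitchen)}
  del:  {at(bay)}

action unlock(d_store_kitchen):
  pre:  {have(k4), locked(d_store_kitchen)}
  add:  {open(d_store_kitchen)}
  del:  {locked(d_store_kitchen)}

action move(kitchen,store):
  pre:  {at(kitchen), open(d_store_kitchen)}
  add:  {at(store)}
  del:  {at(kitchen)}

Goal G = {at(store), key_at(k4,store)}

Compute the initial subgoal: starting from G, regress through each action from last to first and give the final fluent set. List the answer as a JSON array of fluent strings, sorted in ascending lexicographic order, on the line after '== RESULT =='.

Regress step by step:
  through step 3 (move(kitchen,store)): drop {at(store)}, keep {key_at(k4,store)}, require {at(kitchen), open(d_store_kitchen)}
    → {at(kitchen), key_at(k4,store), open(d_store_kitchen)}
  through step 2 (unlock(d_store_kitchen)): drop {open(d_store_kitchen)}, keep {at(kitchen), key_at(k4,store)}, require {have(k4), locked(d_store_kitchen)}
    → {at(kitchen), have(k4), key_at(k4,store), locked(d_store_kitchen)}
  through step 1 (move(bay,kitchen)): drop {at(kitchen)}, keep {have(k4), key_at(k4,store), locked(d_store_kitchen)}, require {at(bay), open(d_bay_kitchen)}
    → {at(bay), have(k4), key_at(k4,store), locked(d_store_kitchen), open(d_bay_kitchen)}

== RESULT ==
["at(bay)", "have(k4)", "key_at(k4,store)", "locked(d_store_kitchen)", "open(d_bay_kitchen)"]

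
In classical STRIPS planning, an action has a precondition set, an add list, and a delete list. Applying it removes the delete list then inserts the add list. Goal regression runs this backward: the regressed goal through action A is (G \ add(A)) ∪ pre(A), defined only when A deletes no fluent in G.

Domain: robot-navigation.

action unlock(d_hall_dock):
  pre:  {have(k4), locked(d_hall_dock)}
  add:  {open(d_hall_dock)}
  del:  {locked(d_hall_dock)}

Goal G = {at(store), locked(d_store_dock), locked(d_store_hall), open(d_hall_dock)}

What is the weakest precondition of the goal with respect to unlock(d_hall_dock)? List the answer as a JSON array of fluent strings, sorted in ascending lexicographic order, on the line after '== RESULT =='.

Regress:
  G ∩ del = {}  (empty — regression defined)
  G \ add = {at(store), locked(d_store_dock), locked(d_store_hall), open(d_hall_dock)} \ {open(d_hall_dock)} = {at(store), locked(d_store_dock), locked(d_store_hall)}
  ∪ pre   = {at(store), locked(d_store_dock), locked(d_store_hall)} ∪ {have(k4), locked(d_hall_dock)}
          = {at(store), have(k4), locked(d_hall_dock), locked(d_store_dock), locked(d_store_hall)}

== RESULT ==
["at(store)", "have(k4)", "locked(d_hall_dock)", "locked(d_store_dock)", "locked(d_store_hall)"]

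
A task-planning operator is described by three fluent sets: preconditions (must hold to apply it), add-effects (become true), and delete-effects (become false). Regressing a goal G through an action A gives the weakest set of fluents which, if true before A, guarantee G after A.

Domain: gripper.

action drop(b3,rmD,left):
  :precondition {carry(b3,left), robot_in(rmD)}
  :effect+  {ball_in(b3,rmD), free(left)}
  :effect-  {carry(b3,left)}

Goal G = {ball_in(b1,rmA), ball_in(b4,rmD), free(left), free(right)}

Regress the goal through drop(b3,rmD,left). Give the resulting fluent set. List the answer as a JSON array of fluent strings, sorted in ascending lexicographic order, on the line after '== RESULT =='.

Compute (G \ add) ∪ pre:
  G ∩ del = {}  (empty — regression defined)
  G \ add = {ball_in(b1,rmA), ball_in(b4,rmD), free(left), free(right)} \ {ball_in(b3,rmD), free(left)} = {ball_in(b1,rmA), ball_in(b4,rmD), free(right)}
  ∪ pre   = {ball_in(b1,rmA), ball_in(b4,rmD), free(right)} ∪ {carry(b3,left), robot_in(rmD)}
          = {ball_in(b1,rmA), ball_in(b4,rmD), carry(b3,left), free(right), robot_in(rmD)}

== RESULT ==
["ball_in(b1,rmA)", "ball_in(b4,rmD)", "carry(b3,left)", "free(right)", "robot_in(rmD)"]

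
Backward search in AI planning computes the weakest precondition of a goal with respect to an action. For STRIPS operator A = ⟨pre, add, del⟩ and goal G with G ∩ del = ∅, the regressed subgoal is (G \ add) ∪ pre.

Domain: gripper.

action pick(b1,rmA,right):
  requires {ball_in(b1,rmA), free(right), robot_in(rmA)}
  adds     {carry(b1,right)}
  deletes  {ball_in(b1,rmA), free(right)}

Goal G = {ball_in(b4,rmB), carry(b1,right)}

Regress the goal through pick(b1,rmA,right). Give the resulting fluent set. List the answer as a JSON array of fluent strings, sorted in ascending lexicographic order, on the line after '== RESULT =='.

Compute (G \ add) ∪ pre:
  G ∩ del = {}  (empty — regression defined)
  G \ add = {ball_in(b4,rmB), carry(b1,right)} \ {carry(b1,right)} = {ball_in(b4,rmB)}
  ∪ pre   = {ball_in(b4,rmB)} ∪ {ball_in(b1,rmA), free(right), robot_in(rmA)}
          = {ball_in(b1,rmA), ball_in(b4,rmB), free(right), robot_in(rmA)}

== RESULT ==
["ball_in(b1,rmA)", "ball_in(b4,rmB)", "free(right)", "robot_in(rmA)"]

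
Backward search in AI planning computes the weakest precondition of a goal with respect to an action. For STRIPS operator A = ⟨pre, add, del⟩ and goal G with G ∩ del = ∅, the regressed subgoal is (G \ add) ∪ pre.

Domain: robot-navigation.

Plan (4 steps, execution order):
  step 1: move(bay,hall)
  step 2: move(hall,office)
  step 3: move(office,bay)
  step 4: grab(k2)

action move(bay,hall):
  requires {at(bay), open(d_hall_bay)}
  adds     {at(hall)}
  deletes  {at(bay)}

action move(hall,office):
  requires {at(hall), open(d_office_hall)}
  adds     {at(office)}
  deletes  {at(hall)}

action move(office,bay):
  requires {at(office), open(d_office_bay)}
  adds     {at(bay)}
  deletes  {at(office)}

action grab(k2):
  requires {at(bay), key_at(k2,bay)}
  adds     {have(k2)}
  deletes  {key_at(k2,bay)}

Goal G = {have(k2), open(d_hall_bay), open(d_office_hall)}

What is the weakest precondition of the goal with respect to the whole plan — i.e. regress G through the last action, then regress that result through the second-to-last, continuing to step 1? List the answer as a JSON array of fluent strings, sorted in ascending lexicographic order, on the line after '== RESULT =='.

Work backward from the goal:
  through step 4 (grab(k2)): drop {have(k2)}, keep {open(d_hall_bay), open(d_office_hall)}, require {at(bay), key_at(k2,bay)}
    → {at(bay), key_at(k2,bay), open(d_hall_bay), open(d_office_hall)}
  through step 3 (move(office,bay)): drop {at(bay)}, keep {key_at(k2,bay), open(d_hall_bay), open(d_office_hall)}, require {at(office), open(d_office_bay)}
    → {at(office), key_at(k2,bay), open(d_hall_bay), open(d_office_bay), open(d_office_hall)}
  through step 2 (move(hall,office)): drop {at(office)}, keep {key_at(k2,bay), open(d_hall_bay), open(d_office_bay), open(d_office_hall)}, require {at(hall), open(d_office_hall)}
    → {at(hall), key_at(k2,bay), open(d_hall_bay), open(d_office_bay), open(d_office_hall)}
  through step 1 (move(bay,hall)): drop {at(hall)}, keep {key_at(k2,bay), open(d_hall_bay), open(d_office_bay), open(d_office_hall)}, require {at(bay), open(d_hall_bay)}
    → {at(bay), key_at(k2,bay), open(d_hall_bay), open(d_office_bay), open(d_office_hall)}

== RESULT ==
["at(bay)", "key_at(k2,bay)", "open(d_hall_bay)", "open(d_office_bay)", "open(d_office_hall)"]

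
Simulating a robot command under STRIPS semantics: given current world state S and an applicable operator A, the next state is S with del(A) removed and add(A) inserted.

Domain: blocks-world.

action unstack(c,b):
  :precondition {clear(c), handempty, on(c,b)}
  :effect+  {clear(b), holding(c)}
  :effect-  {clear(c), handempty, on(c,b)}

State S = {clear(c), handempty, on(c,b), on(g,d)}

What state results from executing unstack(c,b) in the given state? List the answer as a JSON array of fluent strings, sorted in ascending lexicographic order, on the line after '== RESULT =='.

Compute (S \ del) ∪ add:
  pre ⊆ S: {clear(c), handempty, on(c,b)} ⊆ S  — applicable
  S \ del = {on(g,d)}
  ∪ add   = {clear(b), holding(c), on(g,d)}

== RESULT ==
["clear(b)", "holding(c)", "on(g,d)"]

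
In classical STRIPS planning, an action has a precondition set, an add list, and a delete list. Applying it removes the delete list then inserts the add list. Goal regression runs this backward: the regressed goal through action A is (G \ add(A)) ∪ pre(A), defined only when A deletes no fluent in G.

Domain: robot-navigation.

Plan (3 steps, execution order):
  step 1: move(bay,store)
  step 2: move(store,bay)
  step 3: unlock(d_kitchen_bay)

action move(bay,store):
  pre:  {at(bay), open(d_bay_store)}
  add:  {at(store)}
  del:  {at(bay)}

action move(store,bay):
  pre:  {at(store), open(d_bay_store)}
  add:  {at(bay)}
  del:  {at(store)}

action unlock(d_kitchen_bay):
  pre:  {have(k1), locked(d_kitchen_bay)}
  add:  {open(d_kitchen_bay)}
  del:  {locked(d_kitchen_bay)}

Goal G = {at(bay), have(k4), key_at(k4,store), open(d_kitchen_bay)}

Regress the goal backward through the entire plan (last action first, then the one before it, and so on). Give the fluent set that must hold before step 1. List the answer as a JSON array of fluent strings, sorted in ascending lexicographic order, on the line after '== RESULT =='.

Work backward from the goal:
  through step 3 (unlock(d_kitchen_bay)): drop {open(d_kitchen_bay)}, keep {at(bay), have(k4), key_at(k4,store)}, require {have(k1), locked(d_kitchen_bay)}
    → {at(bay), have(k1), have(k4), key_at(k4,store), locked(d_kitchen_bay)}
  through step 2 (move(store,bay)): drop {at(bay)}, keep {have(k1), have(k4), key_at(k4,store), locked(d_kitchen_bay)}, require {at(store), open(d_bay_store)}
    → {at(store), have(k1), have(k4), key_at(k4,store), locked(d_kitchen_bay), open(d_bay_store)}
  through step 1 (move(bay,store)): drop {at(store)}, keep {have(k1), have(k4), key_at(k4,store), locked(d_kitchen_bay), open(d_bay_store)}, require {at(bay), open(d_bay_store)}
    → {at(bay), have(k1), have(k4), key_at(k4,store), locked(d_kitchen_bay), open(d_bay_store)}

== RESULT ==
["at(bay)", "have(k1)", "have(k4)", "key_at(k4,store)", "locked(d_kitchen_bay)", "open(d_bay_store)"]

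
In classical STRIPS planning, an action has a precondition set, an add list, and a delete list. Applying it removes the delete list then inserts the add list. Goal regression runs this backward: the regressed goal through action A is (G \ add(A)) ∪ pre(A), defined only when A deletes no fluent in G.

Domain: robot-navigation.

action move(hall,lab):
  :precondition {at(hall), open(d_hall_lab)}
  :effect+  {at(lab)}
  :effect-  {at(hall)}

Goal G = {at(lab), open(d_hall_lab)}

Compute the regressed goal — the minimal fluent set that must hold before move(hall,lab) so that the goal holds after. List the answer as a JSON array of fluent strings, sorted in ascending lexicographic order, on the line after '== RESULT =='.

Regress:
  G ∩ del = {}  (empty — regression defined)
  G \ add = {at(lab), open(d_hall_lab)} \ {at(lab)} = {open(d_hall_lab)}
  ∪ pre   = {open(d_hall_lab)} ∪ {at(hall), open(d_hall_lab)}
          = {at(hall), open(d_hall_lab)}

== RESULT ==
["at(hall)", "open(d_hall_lab)"]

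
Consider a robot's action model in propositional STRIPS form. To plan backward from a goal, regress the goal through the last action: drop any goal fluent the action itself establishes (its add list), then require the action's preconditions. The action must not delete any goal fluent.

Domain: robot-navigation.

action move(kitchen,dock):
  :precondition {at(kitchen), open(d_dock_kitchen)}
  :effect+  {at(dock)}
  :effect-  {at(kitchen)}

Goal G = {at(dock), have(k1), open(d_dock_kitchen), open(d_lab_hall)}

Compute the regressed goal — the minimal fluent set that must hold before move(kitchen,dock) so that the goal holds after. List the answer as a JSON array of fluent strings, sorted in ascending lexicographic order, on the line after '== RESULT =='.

Compute (G \ add) ∪ pre:
  G ∩ del = {}  (empty — regression defined)
  G \ add = {at(dock), have(k1), open(d_dock_kitchen), open(d_lab_hall)} \ {at(dock)} = {have(k1), open(d_dock_kitchen), open(d_lab_hall)}
  ∪ pre   = {have(k1), open(d_dock_kitchen), open(d_lab_hall)} ∪ {at(kitchen), open(d_dock_kitchen)}
          = {at(kitchen), have(k1), open(d_dock_kitchen), open(d_lab_hall)}

== RESULT ==
["at(kitchen)", "have(k1)", "open(d_dock_kitchen)", "open(d_lab_hall)"]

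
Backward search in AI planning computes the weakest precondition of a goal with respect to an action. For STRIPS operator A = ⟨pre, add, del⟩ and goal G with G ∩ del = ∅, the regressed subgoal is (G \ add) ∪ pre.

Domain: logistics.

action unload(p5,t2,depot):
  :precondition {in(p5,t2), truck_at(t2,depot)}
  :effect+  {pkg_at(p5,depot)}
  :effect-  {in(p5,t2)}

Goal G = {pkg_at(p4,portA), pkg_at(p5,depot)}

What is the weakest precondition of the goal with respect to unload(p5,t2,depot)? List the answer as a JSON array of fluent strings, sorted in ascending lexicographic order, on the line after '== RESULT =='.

Regress:
  G ∩ del = {}  (empty — regression defined)
  G \ add = {pkg_at(p4,portA), pkg_at(p5,depot)} \ {pkg_at(p5,depot)} = {pkg_at(p4,portA)}
  ∪ pre   = {pkg_at(p4,portA)} ∪ {in(p5,t2), truck_at(t2,depot)}
          = {in(p5,t2), pkg_at(p4,portA), truck_at(t2,depot)}

== RESULT ==
["in(p5,t2)", "pkg_at(p4,portA)", "truck_at(t2,depot)"]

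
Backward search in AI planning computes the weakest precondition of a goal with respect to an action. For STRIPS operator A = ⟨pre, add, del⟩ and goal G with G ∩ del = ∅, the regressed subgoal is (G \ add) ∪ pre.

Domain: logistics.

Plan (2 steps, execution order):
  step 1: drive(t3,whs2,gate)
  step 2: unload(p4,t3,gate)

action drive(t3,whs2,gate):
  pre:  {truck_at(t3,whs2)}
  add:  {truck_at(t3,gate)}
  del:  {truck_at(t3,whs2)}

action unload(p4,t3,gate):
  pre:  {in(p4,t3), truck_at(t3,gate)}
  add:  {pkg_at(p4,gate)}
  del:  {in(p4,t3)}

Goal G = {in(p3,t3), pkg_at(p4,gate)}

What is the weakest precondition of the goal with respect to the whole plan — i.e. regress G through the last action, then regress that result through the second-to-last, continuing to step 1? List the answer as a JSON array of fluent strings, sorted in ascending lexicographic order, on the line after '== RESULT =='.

Work backward from the goal:
  through step 2 (unload(p4,t3,gate)): drop {pkg_at(p4,gate)}, keep {in(p3,t3)}, require {in(p4,t3), truck_at(t3,gate)}
    → {in(p3,t3), in(p4,t3), truck_at(t3,gate)}
  through step 1 (drive(t3,whs2,gate)): drop {truck_at(t3,gate)}, keep {in(p3,t3), in(p4,t3)}, require {truck_at(t3,whs2)}
    → {in(p3,t3), in(p4,t3), truck_at(t3,whs2)}

== RESULT ==
["in(p3,t3)", "in(p4,t3)", "truck_at(t3,whs2)"]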